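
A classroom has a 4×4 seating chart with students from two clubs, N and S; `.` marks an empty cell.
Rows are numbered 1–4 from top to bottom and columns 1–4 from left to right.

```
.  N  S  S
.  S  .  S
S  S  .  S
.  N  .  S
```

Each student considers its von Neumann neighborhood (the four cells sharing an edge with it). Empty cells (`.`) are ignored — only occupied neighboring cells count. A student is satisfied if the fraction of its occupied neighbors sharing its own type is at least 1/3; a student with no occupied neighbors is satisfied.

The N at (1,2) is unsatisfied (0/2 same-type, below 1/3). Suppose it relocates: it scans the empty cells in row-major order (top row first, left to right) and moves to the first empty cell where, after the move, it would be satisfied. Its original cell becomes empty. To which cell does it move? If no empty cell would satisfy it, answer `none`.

(1,1)

Vacating (1,2). Empty cells in order:
  (1,1): 0/0 same-type → satisfied — stop here.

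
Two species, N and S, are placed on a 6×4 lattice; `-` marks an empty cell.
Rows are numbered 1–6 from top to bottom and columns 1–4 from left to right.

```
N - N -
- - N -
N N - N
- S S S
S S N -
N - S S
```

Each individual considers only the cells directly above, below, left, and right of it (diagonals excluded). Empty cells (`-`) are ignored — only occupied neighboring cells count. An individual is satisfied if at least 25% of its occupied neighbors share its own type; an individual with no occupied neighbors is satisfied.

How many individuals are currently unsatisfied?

3

Row 1: (1,1)N 0/0 ok · (1,3)N 1/1 ok
Row 2: (2,3)N 1/1 ok
Row 3: (3,1)N 1/1 ok · (3,2)N 1/2 ok · (3,4)N 0/1 unhappy
Row 4: (4,2)S 2/3 ok · (4,3)S 2/3 ok · (4,4)S 1/2 ok
Row 5: (5,1)S 1/2 ok · (5,2)S 2/3 ok · (5,3)N 0/3 unhappy
Row 6: (6,1)N 0/1 unhappy · (6,3)S 1/2 ok · (6,4)S 1/1 ok
Unsatisfied: (3,4), (5,3), (6,1) — 3 in total.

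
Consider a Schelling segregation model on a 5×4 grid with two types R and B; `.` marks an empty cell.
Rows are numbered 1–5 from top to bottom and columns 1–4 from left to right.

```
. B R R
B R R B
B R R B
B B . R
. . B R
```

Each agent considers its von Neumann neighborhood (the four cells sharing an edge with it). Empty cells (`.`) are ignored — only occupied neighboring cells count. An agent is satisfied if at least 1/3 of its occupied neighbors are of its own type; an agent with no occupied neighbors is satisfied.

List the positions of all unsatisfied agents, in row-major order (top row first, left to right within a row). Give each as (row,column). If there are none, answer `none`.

(1,2)B 0/2 not
(1,3)R 2/3 satisfied
(1,4)R 1/2 satisfied
(2,1)B 1/2 satisfied
(2,2)R 2/4 satisfied
(2,3)R 3/4 satisfied
(2,4)B 1/3 satisfied
(3,1)B 2/3 satisfied
(3,2)R 2/4 satisfied
(3,3)R 2/3 satisfied
(3,4)B 1/3 satisfied
(4,1)B 2/2 satisfied
(4,2)B 1/2 satisfied
(4,4)R 1/2 satisfied
(5,3)B 0/1 not
(5,4)R 1/2 satisfied

(1,2), (5,3)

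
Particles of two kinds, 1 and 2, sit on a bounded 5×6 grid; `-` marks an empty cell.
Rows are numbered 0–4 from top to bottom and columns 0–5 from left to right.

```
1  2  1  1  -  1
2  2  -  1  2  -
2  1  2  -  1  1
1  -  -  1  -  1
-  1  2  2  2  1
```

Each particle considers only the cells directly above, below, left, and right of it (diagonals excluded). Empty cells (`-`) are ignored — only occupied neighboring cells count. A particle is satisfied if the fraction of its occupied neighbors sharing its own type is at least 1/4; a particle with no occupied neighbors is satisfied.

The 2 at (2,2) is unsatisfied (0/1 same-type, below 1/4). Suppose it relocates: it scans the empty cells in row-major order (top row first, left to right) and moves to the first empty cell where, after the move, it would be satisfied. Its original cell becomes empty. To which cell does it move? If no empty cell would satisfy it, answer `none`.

Vacating (2,2). Empty cells in order:
  (0,4): 1/3 same-type → satisfied — stop here.

(0,4)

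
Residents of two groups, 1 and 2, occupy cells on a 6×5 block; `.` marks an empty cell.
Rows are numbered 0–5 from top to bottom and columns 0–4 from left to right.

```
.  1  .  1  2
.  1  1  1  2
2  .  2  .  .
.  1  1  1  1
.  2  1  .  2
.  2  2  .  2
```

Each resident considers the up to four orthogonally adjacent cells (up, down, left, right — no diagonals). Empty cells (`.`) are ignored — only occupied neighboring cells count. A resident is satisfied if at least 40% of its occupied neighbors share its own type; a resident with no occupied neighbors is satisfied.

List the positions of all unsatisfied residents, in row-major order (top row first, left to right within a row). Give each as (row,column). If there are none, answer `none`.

(0,1)1 1/1 ok
(0,3)1 1/2 ok
(0,4)2 1/2 ok
(1,1)1 2/2 ok
(1,2)1 2/3 ok
(1,3)1 2/3 ok
(1,4)2 1/2 ok
(2,0)2 0/0 ok
(2,2)2 0/2 unhappy
(3,1)1 1/2 ok
(3,2)1 3/4 ok
(3,3)1 2/2 ok
(3,4)1 1/2 ok
(4,1)2 1/3 unhappy
(4,2)1 1/3 unhappy
(4,4)2 1/2 ok
(5,1)2 2/2 ok
(5,2)2 1/2 ok
(5,4)2 1/1 ok

(2,2), (4,1), (4,2)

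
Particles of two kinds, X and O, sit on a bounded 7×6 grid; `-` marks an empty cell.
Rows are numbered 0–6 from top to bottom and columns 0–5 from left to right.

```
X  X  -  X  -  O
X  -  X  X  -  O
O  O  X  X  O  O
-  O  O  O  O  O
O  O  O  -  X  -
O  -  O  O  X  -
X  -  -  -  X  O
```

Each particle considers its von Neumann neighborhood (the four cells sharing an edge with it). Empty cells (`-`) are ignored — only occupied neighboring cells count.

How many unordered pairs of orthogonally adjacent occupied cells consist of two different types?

Scan each occupied cell's neighbors to the right and below so each pair is counted once.
From row 0: 0 unlike of 4 pairs (running 0/4).
From row 1: 1 unlike of 5 pairs (running 1/9).
From row 2: 4 unlike of 10 pairs (running 5/19).
From row 3: 1 unlike of 7 pairs (running 6/26).
From row 4: 0 unlike of 5 pairs (running 6/31).
From row 5: 2 unlike of 4 pairs (running 8/35).
From row 6: 1 unlike of 1 pairs (running 9/36).
Total adjacent occupied pairs: 36; unlike-type pairs: 9.

9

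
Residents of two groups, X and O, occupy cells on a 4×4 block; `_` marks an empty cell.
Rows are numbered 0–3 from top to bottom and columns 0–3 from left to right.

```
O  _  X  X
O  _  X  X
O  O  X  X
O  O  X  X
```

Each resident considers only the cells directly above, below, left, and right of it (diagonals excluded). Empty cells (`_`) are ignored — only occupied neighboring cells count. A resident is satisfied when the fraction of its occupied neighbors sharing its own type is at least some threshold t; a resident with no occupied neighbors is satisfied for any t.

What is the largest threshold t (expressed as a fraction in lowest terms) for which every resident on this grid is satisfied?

(0,0)O 1/1
(0,2)X 2/2
(0,3)X 2/2
(1,0)O 2/2
(1,2)X 3/3
(1,3)X 3/3
(2,0)O 3/3
(2,1)O 2/3
(2,2)X 3/4
(2,3)X 3/3
(3,0)O 2/2
(3,1)O 2/3
(3,2)X 2/3
(3,3)X 2/2
The smallest same-type fraction is 2/3 at (2,1), which reduces to 2/3. Any threshold above that leaves this resident unsatisfied.

2/3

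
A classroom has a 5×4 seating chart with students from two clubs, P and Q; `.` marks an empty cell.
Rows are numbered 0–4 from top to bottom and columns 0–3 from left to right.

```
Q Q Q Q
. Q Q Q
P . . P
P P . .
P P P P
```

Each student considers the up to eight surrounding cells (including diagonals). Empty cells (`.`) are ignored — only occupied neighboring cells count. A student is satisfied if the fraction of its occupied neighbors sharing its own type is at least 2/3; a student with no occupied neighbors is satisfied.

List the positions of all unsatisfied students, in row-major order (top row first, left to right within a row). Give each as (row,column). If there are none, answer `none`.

(2,3)

Row 0: (0,0)Q 2/2 ✓ · (0,1)Q 4/4 ✓ · (0,2)Q 5/5 ✓ · (0,3)Q 3/3 ✓
Row 1: (1,1)Q 4/5 ✓ · (1,2)Q 5/6 ✓ · (1,3)Q 3/4 ✓
Row 2: (2,0)P 2/3 ✓ · (2,3)P 0/2 ✗
Row 3: (3,0)P 4/4 ✓ · (3,1)P 5/5 ✓
Row 4: (4,0)P 3/3 ✓ · (4,1)P 4/4 ✓ · (4,2)P 3/3 ✓ · (4,3)P 1/1 ✓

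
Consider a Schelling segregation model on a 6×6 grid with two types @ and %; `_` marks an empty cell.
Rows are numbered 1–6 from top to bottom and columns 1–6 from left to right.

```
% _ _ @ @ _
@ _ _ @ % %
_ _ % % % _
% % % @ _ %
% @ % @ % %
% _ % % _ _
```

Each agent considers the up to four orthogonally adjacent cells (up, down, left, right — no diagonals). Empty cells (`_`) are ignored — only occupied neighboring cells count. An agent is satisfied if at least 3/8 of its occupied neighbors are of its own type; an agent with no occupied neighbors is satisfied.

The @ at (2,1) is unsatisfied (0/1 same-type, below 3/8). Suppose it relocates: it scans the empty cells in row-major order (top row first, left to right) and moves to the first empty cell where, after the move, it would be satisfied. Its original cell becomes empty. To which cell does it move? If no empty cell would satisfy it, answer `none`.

Vacating (2,1). Empty cells in order:
  (1,2): 0/1 same-type → still unsatisfied.
  (1,3): 1/1 same-type → satisfied — stop here.

(1,3)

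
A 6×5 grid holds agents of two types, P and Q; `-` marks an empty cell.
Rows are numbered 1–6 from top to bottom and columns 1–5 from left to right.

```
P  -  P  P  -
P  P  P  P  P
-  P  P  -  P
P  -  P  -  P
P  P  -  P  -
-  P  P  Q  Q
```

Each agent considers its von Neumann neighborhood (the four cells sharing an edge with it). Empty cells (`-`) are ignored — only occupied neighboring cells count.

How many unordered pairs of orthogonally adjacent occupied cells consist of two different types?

Scan each occupied cell's neighbors to the right and below so each pair is counted once.
From row 1: 0 unlike of 4 pairs (running 0/4).
From row 2: 0 unlike of 7 pairs (running 0/11).
From row 3: 0 unlike of 3 pairs (running 0/14).
From row 4: 0 unlike of 1 pairs (running 0/15).
From row 5: 1 unlike of 3 pairs (running 1/18).
From row 6: 1 unlike of 3 pairs (running 2/21).
Total adjacent occupied pairs: 21; unlike-type pairs: 2.

2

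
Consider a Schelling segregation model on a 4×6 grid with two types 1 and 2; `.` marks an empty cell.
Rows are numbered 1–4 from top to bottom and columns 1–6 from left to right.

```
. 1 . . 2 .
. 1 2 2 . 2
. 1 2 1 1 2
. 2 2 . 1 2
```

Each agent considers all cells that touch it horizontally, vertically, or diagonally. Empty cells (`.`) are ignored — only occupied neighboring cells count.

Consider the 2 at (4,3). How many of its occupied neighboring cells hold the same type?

2

Occupied neighbors of (4,3): (3,2)=1, (3,3)=2, (3,4)=1, (4,2)=2.
Same type (2): 2 of 4.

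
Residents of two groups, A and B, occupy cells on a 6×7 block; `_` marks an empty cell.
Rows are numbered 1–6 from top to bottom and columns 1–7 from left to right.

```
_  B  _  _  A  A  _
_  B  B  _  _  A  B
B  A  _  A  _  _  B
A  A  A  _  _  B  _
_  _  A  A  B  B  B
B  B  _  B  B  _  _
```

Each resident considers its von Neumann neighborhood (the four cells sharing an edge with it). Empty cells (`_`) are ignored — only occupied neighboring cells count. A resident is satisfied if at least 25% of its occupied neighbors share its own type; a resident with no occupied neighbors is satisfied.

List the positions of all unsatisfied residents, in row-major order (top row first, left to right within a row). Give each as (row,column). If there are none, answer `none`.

(3,1)

Row 1: (1,2)B 1/1 satisfied · (1,5)A 1/1 satisfied · (1,6)A 2/2 satisfied
Row 2: (2,2)B 2/3 satisfied · (2,3)B 1/1 satisfied · (2,6)A 1/2 satisfied · (2,7)B 1/2 satisfied
Row 3: (3,1)B 0/2 not · (3,2)A 1/3 satisfied · (3,4)A 0/0 satisfied · (3,7)B 1/1 satisfied
Row 4: (4,1)A 1/2 satisfied · (4,2)A 3/3 satisfied · (4,3)A 2/2 satisfied · (4,6)B 1/1 satisfied
Row 5: (5,3)A 2/2 satisfied · (5,4)A 1/3 satisfied · (5,5)B 2/3 satisfied · (5,6)B 3/3 satisfied · (5,7)B 1/1 satisfied
Row 6: (6,1)B 1/1 satisfied · (6,2)B 1/1 satisfied · (6,4)B 1/2 satisfied · (6,5)B 2/2 satisfied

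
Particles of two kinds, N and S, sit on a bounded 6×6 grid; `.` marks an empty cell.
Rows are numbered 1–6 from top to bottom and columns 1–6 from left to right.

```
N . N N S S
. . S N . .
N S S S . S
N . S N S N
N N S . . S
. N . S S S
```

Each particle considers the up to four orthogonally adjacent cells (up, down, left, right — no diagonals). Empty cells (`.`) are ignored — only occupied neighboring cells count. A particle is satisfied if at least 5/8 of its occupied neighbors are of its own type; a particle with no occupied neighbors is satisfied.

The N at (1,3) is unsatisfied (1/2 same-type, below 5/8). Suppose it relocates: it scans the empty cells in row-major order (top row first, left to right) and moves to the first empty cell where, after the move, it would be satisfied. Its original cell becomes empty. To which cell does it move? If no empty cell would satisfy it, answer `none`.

(1,2)

Vacating (1,3). Empty cells in order:
  (1,2): 1/1 same-type → satisfied — stop here.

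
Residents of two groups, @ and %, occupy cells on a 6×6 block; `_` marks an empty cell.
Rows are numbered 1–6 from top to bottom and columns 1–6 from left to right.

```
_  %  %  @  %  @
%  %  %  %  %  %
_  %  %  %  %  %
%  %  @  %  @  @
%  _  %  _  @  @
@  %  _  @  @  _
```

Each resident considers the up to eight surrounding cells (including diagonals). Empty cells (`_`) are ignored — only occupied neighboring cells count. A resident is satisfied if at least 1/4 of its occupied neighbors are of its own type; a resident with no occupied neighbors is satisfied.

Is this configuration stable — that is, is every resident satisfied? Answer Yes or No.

No

Row 1: (1,2)% 4/4 ok · (1,3)% 4/5 ok · (1,4)@ 0/5 unhappy · (1,5)% 3/5 ok · (1,6)@ 0/3 unhappy
Row 2: (2,1)% 3/3 ok · (2,2)% 6/6 ok · (2,3)% 7/8 ok · (2,4)% 7/8 ok · (2,5)% 6/8 ok · (2,6)% 4/5 ok
Row 3: (3,2)% 6/7 ok · (3,3)% 7/8 ok · (3,4)% 6/8 ok · (3,5)% 6/8 ok · (3,6)% 3/5 ok
Row 4: (4,1)% 3/3 ok · (4,2)% 5/6 ok · (4,3)@ 0/6 unhappy · (4,4)% 4/7 ok · (4,5)@ 3/7 ok · (4,6)@ 3/5 ok
Row 5: (5,1)% 3/4 ok · (5,3)% 3/5 ok · (5,5)@ 5/6 ok · (5,6)@ 4/4 ok
Row 6: (6,1)@ 0/2 unhappy · (6,2)% 2/3 ok · (6,4)@ 2/3 ok · (6,5)@ 3/3 ok
For instance (1,4) has only 0/5 same-type neighbors, below 1/4.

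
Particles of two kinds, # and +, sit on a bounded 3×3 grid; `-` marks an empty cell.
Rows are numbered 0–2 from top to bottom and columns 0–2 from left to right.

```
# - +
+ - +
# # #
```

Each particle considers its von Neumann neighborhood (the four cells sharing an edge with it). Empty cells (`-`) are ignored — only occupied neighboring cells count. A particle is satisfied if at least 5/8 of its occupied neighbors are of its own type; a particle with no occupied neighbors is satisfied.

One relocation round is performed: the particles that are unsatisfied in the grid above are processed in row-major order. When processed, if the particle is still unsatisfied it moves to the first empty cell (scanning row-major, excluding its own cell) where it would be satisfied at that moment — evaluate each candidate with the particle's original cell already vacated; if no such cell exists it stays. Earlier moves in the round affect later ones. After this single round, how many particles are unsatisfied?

Initially unsatisfied (in order): (0,0), (1,0), (1,2), (2,0), (2,2).
  (0,0): no empty cell satisfies it; stays.
  (1,0): no empty cell satisfies it; stays.
  (1,2): no empty cell satisfies it; stays.
  (2,0): no empty cell satisfies it; stays.
  (2,2): no empty cell satisfies it; stays.
Resulting grid:
# - +
+ - +
# # #
Unsatisfied now: (0,0), (1,0), (1,2), (2,0), (2,2).

5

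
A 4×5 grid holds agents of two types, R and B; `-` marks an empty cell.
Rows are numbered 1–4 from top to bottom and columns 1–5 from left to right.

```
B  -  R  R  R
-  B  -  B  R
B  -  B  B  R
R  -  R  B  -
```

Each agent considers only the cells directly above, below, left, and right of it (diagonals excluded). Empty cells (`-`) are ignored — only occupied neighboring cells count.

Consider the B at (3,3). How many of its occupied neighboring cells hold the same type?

1

Occupied neighbors of (3,3): (4,3)=R, (3,4)=B.
Same type (B): 1 of 2.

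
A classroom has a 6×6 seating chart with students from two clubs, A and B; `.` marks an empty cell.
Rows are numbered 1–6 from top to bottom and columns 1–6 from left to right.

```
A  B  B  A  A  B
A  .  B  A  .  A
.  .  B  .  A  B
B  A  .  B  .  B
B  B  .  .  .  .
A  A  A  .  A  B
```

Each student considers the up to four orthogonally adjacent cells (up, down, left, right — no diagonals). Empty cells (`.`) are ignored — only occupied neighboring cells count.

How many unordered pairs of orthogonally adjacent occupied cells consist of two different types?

Scan each occupied cell's neighbors to the right and below so each pair is counted once.
From row 1: 4 unlike of 9 pairs (running 4/9).
From row 2: 2 unlike of 3 pairs (running 6/12).
From row 3: 1 unlike of 2 pairs (running 7/14).
From row 4: 2 unlike of 3 pairs (running 9/17).
From row 5: 2 unlike of 3 pairs (running 11/20).
From row 6: 1 unlike of 3 pairs (running 12/23).
Total adjacent occupied pairs: 23; unlike-type pairs: 12.

12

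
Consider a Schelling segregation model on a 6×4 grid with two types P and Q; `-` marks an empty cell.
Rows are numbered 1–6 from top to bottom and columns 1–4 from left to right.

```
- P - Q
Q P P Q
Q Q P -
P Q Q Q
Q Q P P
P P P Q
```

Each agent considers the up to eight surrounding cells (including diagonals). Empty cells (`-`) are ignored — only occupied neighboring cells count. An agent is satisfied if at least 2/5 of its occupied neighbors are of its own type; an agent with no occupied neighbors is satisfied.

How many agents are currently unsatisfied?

8

Row 1: (1,2)P 2/3 ok · (1,4)Q 1/2 ok
Row 2: (2,1)Q 2/4 ok · (2,2)P 3/6 ok · (2,3)P 3/6 ok · (2,4)Q 1/3 unhappy
Row 3: (3,1)Q 3/5 ok · (3,2)Q 4/8 ok · (3,3)P 2/7 unhappy
Row 4: (4,1)P 0/5 unhappy · (4,2)Q 5/8 ok · (4,3)Q 4/7 ok · (4,4)Q 1/4 unhappy
Row 5: (5,1)Q 2/5 ok · (5,2)Q 3/8 unhappy · (5,3)P 3/8 unhappy · (5,4)P 2/5 ok
Row 6: (6,1)P 1/3 unhappy · (6,2)P 3/5 ok · (6,3)P 3/5 ok · (6,4)Q 0/3 unhappy
Unsatisfied: (2,4), (3,3), (4,1), (4,4), (5,2), (5,3), (6,1), (6,4) — 8 in total.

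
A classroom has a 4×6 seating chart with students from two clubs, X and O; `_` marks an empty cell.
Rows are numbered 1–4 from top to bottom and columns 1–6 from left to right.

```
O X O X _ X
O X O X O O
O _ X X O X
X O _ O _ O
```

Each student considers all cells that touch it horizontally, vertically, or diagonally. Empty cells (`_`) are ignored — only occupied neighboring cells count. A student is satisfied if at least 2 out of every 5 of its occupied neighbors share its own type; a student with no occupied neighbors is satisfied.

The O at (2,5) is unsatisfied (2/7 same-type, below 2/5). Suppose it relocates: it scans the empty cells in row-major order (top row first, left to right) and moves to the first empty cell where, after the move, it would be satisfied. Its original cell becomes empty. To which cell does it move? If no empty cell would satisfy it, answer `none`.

Vacating (2,5). Empty cells in order:
  (1,5): 1/4 same-type → still unsatisfied.
  (3,2): 4/7 same-type → satisfied — stop here.

(3,2)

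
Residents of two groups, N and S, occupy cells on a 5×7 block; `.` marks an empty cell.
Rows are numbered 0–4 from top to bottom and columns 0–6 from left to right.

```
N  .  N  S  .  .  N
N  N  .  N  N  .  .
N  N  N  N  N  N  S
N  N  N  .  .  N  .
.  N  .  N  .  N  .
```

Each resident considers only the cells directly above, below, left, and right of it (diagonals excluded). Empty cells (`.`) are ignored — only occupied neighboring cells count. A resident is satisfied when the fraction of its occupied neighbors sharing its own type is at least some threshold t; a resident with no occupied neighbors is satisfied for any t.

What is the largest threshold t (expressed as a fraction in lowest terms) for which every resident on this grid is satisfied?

Row 0: (0,0)N 1/1 · (0,2)N 0/1 · (0,3)S 0/2 · (0,6)N — no occupied neighbors
Row 1: (1,0)N 3/3 · (1,1)N 2/2 · (1,3)N 2/3 · (1,4)N 2/2
Row 2: (2,0)N 3/3 · (2,1)N 4/4 · (2,2)N 3/3 · (2,3)N 3/3 · (2,4)N 3/3 · (2,5)N 2/3 · (2,6)S 0/1
Row 3: (3,0)N 2/2 · (3,1)N 4/4 · (3,2)N 2/2 · (3,5)N 2/2
Row 4: (4,1)N 1/1 · (4,3)N — no occupied neighbors · (4,5)N 1/1
The smallest same-type fraction is 0/1 at (0,2), which reduces to 0/1. Any threshold above that leaves this resident unsatisfied.

0/1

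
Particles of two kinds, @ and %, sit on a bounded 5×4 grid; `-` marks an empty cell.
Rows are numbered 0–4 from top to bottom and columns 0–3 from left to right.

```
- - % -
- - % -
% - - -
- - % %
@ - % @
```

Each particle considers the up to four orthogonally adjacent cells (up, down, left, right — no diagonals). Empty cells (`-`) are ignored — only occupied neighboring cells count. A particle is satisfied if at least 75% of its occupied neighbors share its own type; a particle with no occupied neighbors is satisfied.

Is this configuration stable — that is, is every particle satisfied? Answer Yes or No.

Row 0: (0,2)% 1/1 ok
Row 1: (1,2)% 1/1 ok
Row 2: (2,0)% 0/0 ok
Row 3: (3,2)% 2/2 ok · (3,3)% 1/2 unhappy
Row 4: (4,0)@ 0/0 ok · (4,2)% 1/2 unhappy · (4,3)@ 0/2 unhappy
For instance (3,3) has only 1/2 same-type neighbors, below 3/4.

No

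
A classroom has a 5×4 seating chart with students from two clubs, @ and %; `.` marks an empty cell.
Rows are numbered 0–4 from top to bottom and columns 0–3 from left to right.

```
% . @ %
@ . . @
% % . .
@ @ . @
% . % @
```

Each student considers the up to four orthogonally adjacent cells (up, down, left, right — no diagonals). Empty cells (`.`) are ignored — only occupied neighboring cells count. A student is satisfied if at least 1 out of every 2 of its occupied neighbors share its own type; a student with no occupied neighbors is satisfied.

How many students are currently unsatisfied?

9

(0,0)% 0/1 ✗
(0,2)@ 0/1 ✗
(0,3)% 0/2 ✗
(1,0)@ 0/2 ✗
(1,3)@ 0/1 ✗
(2,0)% 1/3 ✗
(2,1)% 1/2 ✓
(3,0)@ 1/3 ✗
(3,1)@ 1/2 ✓
(3,3)@ 1/1 ✓
(4,0)% 0/1 ✗
(4,2)% 0/1 ✗
(4,3)@ 1/2 ✓
Unsatisfied: (0,0), (0,2), (0,3), (1,0), (1,3), (2,0), (3,0), (4,0), (4,2) — 9 in total.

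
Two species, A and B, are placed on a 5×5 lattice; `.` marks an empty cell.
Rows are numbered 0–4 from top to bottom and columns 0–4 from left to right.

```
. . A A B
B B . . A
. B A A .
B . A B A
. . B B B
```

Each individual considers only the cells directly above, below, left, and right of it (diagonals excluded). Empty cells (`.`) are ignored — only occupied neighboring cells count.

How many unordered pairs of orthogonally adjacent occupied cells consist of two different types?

8

Scan each occupied cell's neighbors to the right and below so each pair is counted once.
From row 0: 2 unlike of 3 pairs (running 2/3).
From row 1: 0 unlike of 2 pairs (running 2/5).
From row 2: 2 unlike of 4 pairs (running 4/9).
From row 3: 4 unlike of 5 pairs (running 8/14).
From row 4: 0 unlike of 2 pairs (running 8/16).
Total adjacent occupied pairs: 16; unlike-type pairs: 8.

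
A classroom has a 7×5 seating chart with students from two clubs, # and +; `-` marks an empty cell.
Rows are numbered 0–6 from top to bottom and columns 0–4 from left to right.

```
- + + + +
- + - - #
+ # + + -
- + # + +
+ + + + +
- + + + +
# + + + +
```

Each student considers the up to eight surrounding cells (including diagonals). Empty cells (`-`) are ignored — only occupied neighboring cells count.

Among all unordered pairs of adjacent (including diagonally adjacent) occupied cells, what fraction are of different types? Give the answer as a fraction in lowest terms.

8/35

Scan each occupied cell's neighbors to the right and below (and the two forward diagonals) so each pair is counted once.
From row 0: 2 unlike of 7 pairs (running 2/7).
From row 1: 2 unlike of 4 pairs (running 4/11).
From row 2: 5 unlike of 12 pairs (running 9/23).
From row 3: 5 unlike of 14 pairs (running 14/37).
From row 4: 0 unlike of 15 pairs (running 14/52).
From row 5: 1 unlike of 14 pairs (running 15/66).
From row 6: 1 unlike of 4 pairs (running 16/70).
Total adjacent occupied pairs: 70; unlike-type pairs: 16.
16/70 reduces to 8/35.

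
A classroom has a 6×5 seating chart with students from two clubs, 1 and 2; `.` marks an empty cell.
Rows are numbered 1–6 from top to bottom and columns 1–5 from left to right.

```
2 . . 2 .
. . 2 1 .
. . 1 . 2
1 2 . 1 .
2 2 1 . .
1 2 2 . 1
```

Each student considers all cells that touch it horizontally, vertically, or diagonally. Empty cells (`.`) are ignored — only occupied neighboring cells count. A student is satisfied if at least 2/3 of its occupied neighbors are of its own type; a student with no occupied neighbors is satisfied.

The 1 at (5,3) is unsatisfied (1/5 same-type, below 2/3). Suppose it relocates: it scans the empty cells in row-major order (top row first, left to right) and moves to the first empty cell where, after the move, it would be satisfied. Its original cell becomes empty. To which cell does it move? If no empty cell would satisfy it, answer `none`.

Vacating (5,3). Empty cells in order:
  (1,2): 0/2 same-type → still unsatisfied.
  (1,3): 1/3 same-type → still unsatisfied.
  (1,5): 1/2 same-type → still unsatisfied.
  (2,1): 0/1 same-type → still unsatisfied.
  (2,2): 1/3 same-type → still unsatisfied.
  (2,5): 1/3 same-type → still unsatisfied.
  (3,1): 1/2 same-type → still unsatisfied.
  (3,2): 2/4 same-type → still unsatisfied.
  (3,4): 3/5 same-type → still unsatisfied.
  (4,3): 2/4 same-type → still unsatisfied.
  (4,5): 1/2 same-type → still unsatisfied.
  (5,4): 2/3 same-type → satisfied — stop here.

(5,4)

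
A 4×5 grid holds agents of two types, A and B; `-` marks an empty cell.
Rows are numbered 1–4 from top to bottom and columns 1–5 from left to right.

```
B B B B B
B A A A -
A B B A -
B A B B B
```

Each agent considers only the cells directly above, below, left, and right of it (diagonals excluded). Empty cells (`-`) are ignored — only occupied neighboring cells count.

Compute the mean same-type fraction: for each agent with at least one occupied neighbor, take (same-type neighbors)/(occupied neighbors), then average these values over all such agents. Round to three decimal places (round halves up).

Row 1: (1,1)B 2/2 · (1,2)B 2/3 · (1,3)B 2/3 · (1,4)B 2/3 · (1,5)B 1/1
Row 2: (2,1)B 1/3 · (2,2)A 1/4 · (2,3)A 2/4 · (2,4)A 2/3
Row 3: (3,1)A 0/3 · (3,2)B 1/4 · (3,3)B 2/4 · (3,4)A 1/3
Row 4: (4,1)B 0/2 · (4,2)A 0/3 · (4,3)B 2/3 · (4,4)B 2/3 · (4,5)B 1/1
Sum over 18 agents: 2/2 + 2/3 + 2/3 + 2/3 + 1/1 + 1/3 + 1/4 + 2/4 + 2/3 + 0/3 + 1/4 + 2/4 + 1/3 + 0/2 + 0/3 + 2/3 + 2/3 + 1/1 = 55/6; mean = 55/6 ÷ 18 = 55/108 = 0.509259… → 0.509.

0.509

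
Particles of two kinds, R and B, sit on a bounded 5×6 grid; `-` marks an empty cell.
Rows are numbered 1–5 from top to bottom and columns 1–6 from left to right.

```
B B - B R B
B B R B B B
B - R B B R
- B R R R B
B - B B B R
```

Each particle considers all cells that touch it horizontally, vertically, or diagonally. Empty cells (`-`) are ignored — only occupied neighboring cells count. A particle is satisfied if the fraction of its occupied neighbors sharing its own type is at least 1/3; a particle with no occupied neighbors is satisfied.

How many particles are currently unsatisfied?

(1,1)B 3/3 satisfied
(1,2)B 3/4 satisfied
(1,4)B 2/4 satisfied
(1,5)R 0/5 not
(1,6)B 2/3 satisfied
(2,1)B 4/4 satisfied
(2,2)B 4/6 satisfied
(2,3)R 1/6 not
(2,4)B 4/7 satisfied
(2,5)B 6/8 satisfied
(2,6)B 3/5 satisfied
(3,1)B 3/3 satisfied
(3,3)R 3/7 satisfied
(3,4)B 3/8 satisfied
(3,5)B 5/8 satisfied
(3,6)R 1/5 not
(4,2)B 3/5 satisfied
(4,3)R 2/6 satisfied
(4,4)R 3/8 satisfied
(4,5)R 3/8 satisfied
(4,6)B 2/5 satisfied
(5,1)B 1/1 satisfied
(5,3)B 2/4 satisfied
(5,4)B 2/5 satisfied
(5,5)B 2/5 satisfied
(5,6)R 1/3 satisfied
Unsatisfied: (1,5), (2,3), (3,6) — 3 in total.

3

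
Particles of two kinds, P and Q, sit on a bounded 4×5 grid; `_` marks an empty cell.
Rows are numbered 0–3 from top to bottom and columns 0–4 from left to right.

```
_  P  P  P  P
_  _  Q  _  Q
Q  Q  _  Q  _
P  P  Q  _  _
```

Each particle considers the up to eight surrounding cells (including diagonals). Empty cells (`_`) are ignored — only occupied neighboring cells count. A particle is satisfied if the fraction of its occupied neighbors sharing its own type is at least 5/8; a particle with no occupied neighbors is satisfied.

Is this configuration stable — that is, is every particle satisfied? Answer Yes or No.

No

(0,1)P 1/2 ✗
(0,2)P 2/3 ✓
(0,3)P 2/4 ✗
(0,4)P 1/2 ✗
(1,2)Q 2/5 ✗
(1,4)Q 1/3 ✗
(2,0)Q 1/3 ✗
(2,1)Q 3/5 ✗
(2,3)Q 3/3 ✓
(3,0)P 1/3 ✗
(3,1)P 1/4 ✗
(3,2)Q 2/3 ✓
For instance (0,1) has only 1/2 same-type neighbors, below 5/8.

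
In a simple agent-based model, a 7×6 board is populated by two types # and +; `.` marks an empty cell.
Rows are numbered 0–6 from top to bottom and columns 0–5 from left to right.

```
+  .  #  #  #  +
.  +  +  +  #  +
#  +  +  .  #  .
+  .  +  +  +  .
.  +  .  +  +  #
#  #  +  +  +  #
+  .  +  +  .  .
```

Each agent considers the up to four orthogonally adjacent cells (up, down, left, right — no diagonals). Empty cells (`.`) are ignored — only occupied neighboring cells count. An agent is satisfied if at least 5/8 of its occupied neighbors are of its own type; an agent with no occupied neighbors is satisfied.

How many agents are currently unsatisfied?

(0,0)+ 0/0 ok
(0,2)# 1/2 unhappy
(0,3)# 2/3 ok
(0,4)# 2/3 ok
(0,5)+ 1/2 unhappy
(1,1)+ 2/2 ok
(1,2)+ 3/4 ok
(1,3)+ 1/3 unhappy
(1,4)# 2/4 unhappy
(1,5)+ 1/2 unhappy
(2,0)# 0/2 unhappy
(2,1)+ 2/3 ok
(2,2)+ 3/3 ok
(2,4)# 1/2 unhappy
(3,0)+ 0/1 unhappy
(3,2)+ 2/2 ok
(3,3)+ 3/3 ok
(3,4)+ 2/3 ok
(4,1)+ 0/1 unhappy
(4,3)+ 3/3 ok
(4,4)+ 3/4 ok
(4,5)# 1/2 unhappy
(5,0)# 1/2 unhappy
(5,1)# 1/3 unhappy
(5,2)+ 2/3 ok
(5,3)+ 4/4 ok
(5,4)+ 2/3 ok
(5,5)# 1/2 unhappy
(6,0)+ 0/1 unhappy
(6,2)+ 2/2 ok
(6,3)+ 2/2 ok
Unsatisfied: (0,2), (0,5), (1,3), (1,4), (1,5), (2,0), (2,4), (3,0), (4,1), (4,5), (5,0), (5,1), (5,5), (6,0) — 14 in total.

14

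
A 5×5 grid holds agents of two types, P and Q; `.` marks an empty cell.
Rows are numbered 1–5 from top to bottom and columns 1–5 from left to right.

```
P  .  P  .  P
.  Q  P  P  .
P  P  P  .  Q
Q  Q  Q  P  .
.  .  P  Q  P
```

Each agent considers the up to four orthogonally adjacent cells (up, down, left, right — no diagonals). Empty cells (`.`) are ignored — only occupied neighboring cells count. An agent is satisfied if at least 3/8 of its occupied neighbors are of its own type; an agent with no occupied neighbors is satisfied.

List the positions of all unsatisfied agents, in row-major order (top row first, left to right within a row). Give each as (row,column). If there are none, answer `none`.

(2,2), (4,3), (4,4), (5,3), (5,4), (5,5)

Row 1: (1,1)P 0/0 satisfied · (1,3)P 1/1 satisfied · (1,5)P 0/0 satisfied
Row 2: (2,2)Q 0/2 not · (2,3)P 3/4 satisfied · (2,4)P 1/1 satisfied
Row 3: (3,1)P 1/2 satisfied · (3,2)P 2/4 satisfied · (3,3)P 2/3 satisfied · (3,5)Q 0/0 satisfied
Row 4: (4,1)Q 1/2 satisfied · (4,2)Q 2/3 satisfied · (4,3)Q 1/4 not · (4,4)P 0/2 not
Row 5: (5,3)P 0/2 not · (5,4)Q 0/3 not · (5,5)P 0/1 not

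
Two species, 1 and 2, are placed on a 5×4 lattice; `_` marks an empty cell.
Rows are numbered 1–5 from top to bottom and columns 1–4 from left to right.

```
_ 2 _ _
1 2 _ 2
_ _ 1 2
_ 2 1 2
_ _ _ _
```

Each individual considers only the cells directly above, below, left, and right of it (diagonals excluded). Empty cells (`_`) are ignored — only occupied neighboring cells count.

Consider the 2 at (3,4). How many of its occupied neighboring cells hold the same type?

2

Occupied neighbors of (3,4): (2,4)=2, (4,4)=2, (3,3)=1.
Same type (2): 2 of 3.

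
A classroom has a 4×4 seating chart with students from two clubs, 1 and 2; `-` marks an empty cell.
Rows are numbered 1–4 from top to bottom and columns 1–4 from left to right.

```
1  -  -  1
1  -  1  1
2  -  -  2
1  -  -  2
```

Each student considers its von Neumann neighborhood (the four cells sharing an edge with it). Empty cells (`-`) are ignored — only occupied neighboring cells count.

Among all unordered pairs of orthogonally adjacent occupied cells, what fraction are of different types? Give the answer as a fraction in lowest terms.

Scan each occupied cell's neighbors to the right and below so each pair is counted once.
From row 1: 0 unlike of 2 pairs (running 0/2).
From row 2: 2 unlike of 3 pairs (running 2/5).
From row 3: 1 unlike of 2 pairs (running 3/7).
Total adjacent occupied pairs: 7; unlike-type pairs: 3.
3/7 is already in lowest terms.

3/7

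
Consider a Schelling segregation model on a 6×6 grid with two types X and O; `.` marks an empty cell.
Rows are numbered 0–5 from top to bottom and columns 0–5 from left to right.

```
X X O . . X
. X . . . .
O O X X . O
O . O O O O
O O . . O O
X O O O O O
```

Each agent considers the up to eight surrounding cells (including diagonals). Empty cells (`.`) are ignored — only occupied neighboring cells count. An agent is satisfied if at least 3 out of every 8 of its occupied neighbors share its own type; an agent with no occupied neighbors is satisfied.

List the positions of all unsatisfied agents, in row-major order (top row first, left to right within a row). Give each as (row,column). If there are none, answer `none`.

Row 0: (0,0)X 2/2 ok · (0,1)X 2/3 ok · (0,2)O 0/2 unhappy · (0,5)X 0/0 ok
Row 1: (1,1)X 3/6 ok
Row 2: (2,0)O 2/3 ok · (2,1)O 3/5 ok · (2,2)X 2/5 ok · (2,3)X 1/4 unhappy · (2,5)O 2/2 ok
Row 3: (3,0)O 4/4 ok · (3,2)O 3/5 ok · (3,3)O 3/5 ok · (3,4)O 5/6 ok · (3,5)O 4/4 ok
Row 4: (4,0)O 3/4 ok · (4,1)O 5/6 ok · (4,4)O 7/7 ok · (4,5)O 5/5 ok
Row 5: (5,0)X 0/3 unhappy · (5,1)O 3/4 ok · (5,2)O 3/3 ok · (5,3)O 3/3 ok · (5,4)O 4/4 ok · (5,5)O 3/3 ok

(0,2), (2,3), (5,0)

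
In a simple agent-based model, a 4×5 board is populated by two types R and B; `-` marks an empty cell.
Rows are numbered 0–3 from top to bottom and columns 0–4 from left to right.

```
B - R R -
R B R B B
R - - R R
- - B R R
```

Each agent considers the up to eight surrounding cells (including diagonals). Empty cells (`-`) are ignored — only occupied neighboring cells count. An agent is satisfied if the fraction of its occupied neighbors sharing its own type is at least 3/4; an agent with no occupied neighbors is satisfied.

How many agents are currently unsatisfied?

Row 0: (0,0)B 1/2 ✗ · (0,2)R 2/4 ✗ · (0,3)R 2/4 ✗
Row 1: (1,0)R 1/3 ✗ · (1,1)B 1/5 ✗ · (1,2)R 3/5 ✗ · (1,3)B 1/6 ✗ · (1,4)B 1/4 ✗
Row 2: (2,0)R 1/2 ✗ · (2,3)R 4/7 ✗ · (2,4)R 3/5 ✗
Row 3: (3,2)B 0/2 ✗ · (3,3)R 3/4 ✓ · (3,4)R 3/3 ✓
Unsatisfied: (0,0), (0,2), (0,3), (1,0), (1,1), (1,2), (1,3), (1,4), (2,0), (2,3), (2,4), (3,2) — 12 in total.

12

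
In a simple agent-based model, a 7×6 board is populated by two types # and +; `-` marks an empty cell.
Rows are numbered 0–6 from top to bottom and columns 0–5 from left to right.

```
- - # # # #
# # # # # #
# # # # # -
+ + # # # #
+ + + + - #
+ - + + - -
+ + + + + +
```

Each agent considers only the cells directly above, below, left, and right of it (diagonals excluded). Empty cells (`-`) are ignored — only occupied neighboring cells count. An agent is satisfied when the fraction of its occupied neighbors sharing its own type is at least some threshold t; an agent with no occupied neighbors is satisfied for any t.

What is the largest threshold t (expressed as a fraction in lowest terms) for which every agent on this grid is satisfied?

1/2

Row 0: (0,2)# 2/2 · (0,3)# 3/3 · (0,4)# 3/3 · (0,5)# 2/2
Row 1: (1,0)# 2/2 · (1,1)# 3/3 · (1,2)# 4/4 · (1,3)# 4/4 · (1,4)# 4/4 · (1,5)# 2/2
Row 2: (2,0)# 2/3 · (2,1)# 3/4 · (2,2)# 4/4 · (2,3)# 4/4 · (2,4)# 3/3
Row 3: (3,0)+ 2/3 · (3,1)+ 2/4 · (3,2)# 2/4 · (3,3)# 3/4 · (3,4)# 3/3 · (3,5)# 2/2
Row 4: (4,0)+ 3/3 · (4,1)+ 3/3 · (4,2)+ 3/4 · (4,3)+ 2/3 · (4,5)# 1/1
Row 5: (5,0)+ 2/2 · (5,2)+ 3/3 · (5,3)+ 3/3
Row 6: (6,0)+ 2/2 · (6,1)+ 2/2 · (6,2)+ 3/3 · (6,3)+ 3/3 · (6,4)+ 2/2 · (6,5)+ 1/1
The smallest same-type fraction is 2/4 at (3,1), which reduces to 1/2. Any threshold above that leaves this agent unsatisfied.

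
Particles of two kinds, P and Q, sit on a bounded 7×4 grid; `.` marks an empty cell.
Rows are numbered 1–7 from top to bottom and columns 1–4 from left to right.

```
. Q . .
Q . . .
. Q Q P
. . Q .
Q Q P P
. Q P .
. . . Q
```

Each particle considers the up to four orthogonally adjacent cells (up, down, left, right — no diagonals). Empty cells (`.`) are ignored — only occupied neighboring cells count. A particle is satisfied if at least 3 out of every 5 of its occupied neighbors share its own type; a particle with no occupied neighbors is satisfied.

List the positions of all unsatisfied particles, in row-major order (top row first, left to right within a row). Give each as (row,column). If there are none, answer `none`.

(3,4), (4,3), (5,3), (6,2), (6,3)

Row 1: (1,2)Q 0/0 ✓
Row 2: (2,1)Q 0/0 ✓
Row 3: (3,2)Q 1/1 ✓ · (3,3)Q 2/3 ✓ · (3,4)P 0/1 ✗
Row 4: (4,3)Q 1/2 ✗
Row 5: (5,1)Q 1/1 ✓ · (5,2)Q 2/3 ✓ · (5,3)P 2/4 ✗ · (5,4)P 1/1 ✓
Row 6: (6,2)Q 1/2 ✗ · (6,3)P 1/2 ✗
Row 7: (7,4)Q 0/0 ✓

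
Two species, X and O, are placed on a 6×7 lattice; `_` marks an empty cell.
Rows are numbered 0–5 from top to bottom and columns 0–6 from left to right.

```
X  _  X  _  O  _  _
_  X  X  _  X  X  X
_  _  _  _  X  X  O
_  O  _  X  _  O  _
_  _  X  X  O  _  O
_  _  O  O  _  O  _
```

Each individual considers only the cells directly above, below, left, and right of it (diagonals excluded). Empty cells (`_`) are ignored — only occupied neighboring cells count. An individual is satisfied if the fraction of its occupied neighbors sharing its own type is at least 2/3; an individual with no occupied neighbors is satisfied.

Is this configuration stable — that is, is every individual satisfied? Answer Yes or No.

No

(0,0)X 0/0 satisfied
(0,2)X 1/1 satisfied
(0,4)O 0/1 not
(1,1)X 1/1 satisfied
(1,2)X 2/2 satisfied
(1,4)X 2/3 satisfied
(1,5)X 3/3 satisfied
(1,6)X 1/2 not
(2,4)X 2/2 satisfied
(2,5)X 2/4 not
(2,6)O 0/2 not
(3,1)O 0/0 satisfied
(3,3)X 1/1 satisfied
(3,5)O 0/1 not
(4,2)X 1/2 not
(4,3)X 2/4 not
(4,4)O 0/1 not
(4,6)O 0/0 satisfied
(5,2)O 1/2 not
(5,3)O 1/2 not
(5,5)O 0/0 satisfied
For instance (0,4) has only 0/1 same-type neighbors, below 2/3.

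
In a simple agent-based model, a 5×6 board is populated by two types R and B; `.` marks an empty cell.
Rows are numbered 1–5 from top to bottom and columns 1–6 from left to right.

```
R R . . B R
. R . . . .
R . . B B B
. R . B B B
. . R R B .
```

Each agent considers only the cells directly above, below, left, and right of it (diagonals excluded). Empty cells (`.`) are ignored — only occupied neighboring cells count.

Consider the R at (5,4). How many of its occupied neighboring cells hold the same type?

Occupied neighbors of (5,4): (4,4)=B, (5,3)=R, (5,5)=B.
Same type (R): 1 of 3.

1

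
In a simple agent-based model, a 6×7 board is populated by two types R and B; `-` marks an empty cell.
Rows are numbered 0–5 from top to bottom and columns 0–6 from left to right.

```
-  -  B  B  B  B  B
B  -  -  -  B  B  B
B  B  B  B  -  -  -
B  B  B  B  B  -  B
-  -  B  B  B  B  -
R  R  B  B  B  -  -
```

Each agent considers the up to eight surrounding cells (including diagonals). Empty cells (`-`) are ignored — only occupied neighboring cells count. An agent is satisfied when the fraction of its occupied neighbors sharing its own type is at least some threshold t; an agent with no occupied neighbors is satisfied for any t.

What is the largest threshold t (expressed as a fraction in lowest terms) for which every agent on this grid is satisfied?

Row 0: (0,2)B 1/1 · (0,3)B 3/3 · (0,4)B 4/4 · (0,5)B 5/5 · (0,6)B 3/3
Row 1: (1,0)B 2/2 · (1,4)B 5/5 · (1,5)B 5/5 · (1,6)B 3/3
Row 2: (2,0)B 4/4 · (2,1)B 6/6 · (2,2)B 5/5 · (2,3)B 5/5
Row 3: (3,0)B 3/3 · (3,1)B 6/6 · (3,2)B 7/7 · (3,3)B 7/7 · (3,4)B 5/5 · (3,6)B 1/1
Row 4: (4,2)B 6/7 · (4,3)B 8/8 · (4,4)B 6/6 · (4,5)B 4/4
Row 5: (5,0)R 1/1 · (5,1)R 1/3 · (5,2)B 3/4 · (5,3)B 5/5 · (5,4)B 4/4
The smallest same-type fraction is 1/3 at (5,1), which reduces to 1/3. Any threshold above that leaves this agent unsatisfied.

1/3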